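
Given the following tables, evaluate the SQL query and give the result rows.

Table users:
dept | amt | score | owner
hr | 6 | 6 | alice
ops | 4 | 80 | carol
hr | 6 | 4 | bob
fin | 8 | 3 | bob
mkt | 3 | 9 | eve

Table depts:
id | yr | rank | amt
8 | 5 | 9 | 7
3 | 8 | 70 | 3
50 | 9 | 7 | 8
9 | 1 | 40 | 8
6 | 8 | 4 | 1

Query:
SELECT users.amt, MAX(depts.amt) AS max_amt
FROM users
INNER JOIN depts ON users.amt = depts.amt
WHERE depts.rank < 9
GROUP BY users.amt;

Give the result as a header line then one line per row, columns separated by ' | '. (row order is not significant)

== RESULT ==
users.amt | max_amt
8 | 8

Derivation:
After JOIN depts (3 rows):
users.dept | users.amt | users.score | users.owner | depts.id | depts.yr | depts.rank | depts.amt
fin | 8 | 3 | bob | 50 | 9 | 7 | 8
fin | 8 | 3 | bob | 9 | 1 | 40 | 8
mkt | 3 | 9 | eve | 3 | 8 | 70 | 3
After WHERE (1 rows):
users.dept | users.amt | users.score | users.owner | depts.id | depts.yr | depts.rank | depts.amt
fin | 8 | 3 | bob | 50 | 9 | 7 | 8
After GROUP BY (1 rows):
users.amt | max_amt
8 | 8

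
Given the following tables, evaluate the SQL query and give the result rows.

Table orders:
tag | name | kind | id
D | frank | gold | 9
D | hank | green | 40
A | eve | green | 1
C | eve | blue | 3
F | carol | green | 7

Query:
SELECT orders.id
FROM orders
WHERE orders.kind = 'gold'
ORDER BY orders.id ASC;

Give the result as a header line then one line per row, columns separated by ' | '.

== RESULT ==
orders.id
9

Derivation:
After WHERE (1 rows):
orders.tag | orders.name | orders.kind | orders.id
D | frank | gold | 9
After SELECT (1 rows):
orders.id
9
After ORDER BY (1 rows):
orders.id
9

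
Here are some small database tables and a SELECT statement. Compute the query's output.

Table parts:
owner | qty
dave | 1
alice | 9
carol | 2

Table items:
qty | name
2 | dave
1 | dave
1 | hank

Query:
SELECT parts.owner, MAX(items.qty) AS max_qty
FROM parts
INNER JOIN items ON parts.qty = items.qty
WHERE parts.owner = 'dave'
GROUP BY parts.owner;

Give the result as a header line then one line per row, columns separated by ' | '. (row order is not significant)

After JOIN items (3 rows):
parts.owner | parts.qty | items.qty | items.name
dave | 1 | 1 | dave
dave | 1 | 1 | hank
carol | 2 | 2 | dave
After WHERE (2 rows):
parts.owner | parts.qty | items.qty | items.name
dave | 1 | 1 | dave
dave | 1 | 1 | hank
After GROUP BY (1 rows):
parts.owner | max_qty
dave | 1

== RESULT ==
parts.owner | max_qty
dave | 1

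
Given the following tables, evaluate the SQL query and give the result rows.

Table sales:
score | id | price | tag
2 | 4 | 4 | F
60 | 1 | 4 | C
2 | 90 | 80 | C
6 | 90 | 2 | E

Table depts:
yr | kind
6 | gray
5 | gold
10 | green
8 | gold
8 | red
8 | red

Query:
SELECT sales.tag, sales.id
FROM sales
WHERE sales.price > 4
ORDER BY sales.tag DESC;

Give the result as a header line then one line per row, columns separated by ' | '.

== RESULT ==
sales.tag | sales.id
C | 90

Derivation:
After WHERE (1 rows):
sales.score | sales.id | sales.price | sales.tag
2 | 90 | 80 | C
After SELECT (1 rows):
sales.tag | sales.id
C | 90
After ORDER BY (1 rows):
sales.tag | sales.id
C | 90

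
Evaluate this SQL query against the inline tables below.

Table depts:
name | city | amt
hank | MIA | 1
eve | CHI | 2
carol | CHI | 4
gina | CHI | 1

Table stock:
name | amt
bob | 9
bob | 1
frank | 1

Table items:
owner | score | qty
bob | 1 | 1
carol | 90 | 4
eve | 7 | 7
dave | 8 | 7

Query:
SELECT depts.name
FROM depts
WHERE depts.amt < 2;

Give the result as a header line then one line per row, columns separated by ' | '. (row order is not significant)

== RESULT ==
depts.name
hank
gina

Derivation:
After WHERE (2 rows):
depts.name | depts.city | depts.amt
hank | MIA | 1
gina | CHI | 1
After SELECT (2 rows):
depts.name
hank
gina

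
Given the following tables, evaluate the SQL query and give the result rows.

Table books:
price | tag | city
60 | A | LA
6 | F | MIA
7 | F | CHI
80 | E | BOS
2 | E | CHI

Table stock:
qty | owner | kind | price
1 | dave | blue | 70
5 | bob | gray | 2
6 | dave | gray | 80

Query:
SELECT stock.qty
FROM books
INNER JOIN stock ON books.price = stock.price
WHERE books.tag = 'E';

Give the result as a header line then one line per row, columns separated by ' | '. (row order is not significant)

== RESULT ==
stock.qty
6
5

Derivation:
After JOIN stock (2 rows):
books.price | books.tag | books.city | stock.qty | stock.owner | stock.kind | stock.price
80 | E | BOS | 6 | dave | gray | 80
2 | E | CHI | 5 | bob | gray | 2
After WHERE (2 rows):
books.price | books.tag | books.city | stock.qty | stock.owner | stock.kind | stock.price
80 | E | BOS | 6 | dave | gray | 80
2 | E | CHI | 5 | bob | gray | 2
After SELECT (2 rows):
stock.qty
6
5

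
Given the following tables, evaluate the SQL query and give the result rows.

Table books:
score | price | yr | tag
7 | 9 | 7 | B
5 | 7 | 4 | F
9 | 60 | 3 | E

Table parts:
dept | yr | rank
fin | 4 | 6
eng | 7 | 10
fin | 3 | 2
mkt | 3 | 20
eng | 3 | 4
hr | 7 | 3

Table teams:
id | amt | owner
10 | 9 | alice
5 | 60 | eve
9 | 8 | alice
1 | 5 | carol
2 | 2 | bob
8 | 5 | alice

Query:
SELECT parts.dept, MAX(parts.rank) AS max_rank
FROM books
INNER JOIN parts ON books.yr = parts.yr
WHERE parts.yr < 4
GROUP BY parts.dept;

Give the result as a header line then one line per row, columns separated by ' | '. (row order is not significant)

After JOIN parts (6 rows):
books.score | books.price | books.yr | books.tag | parts.dept | parts.yr | parts.rank
7 | 9 | 7 | B | eng | 7 | 10
7 | 9 | 7 | B | hr | 7 | 3
5 | 7 | 4 | F | fin | 4 | 6
9 | 60 | 3 | E | fin | 3 | 2
9 | 60 | 3 | E | mkt | 3 | 20
9 | 60 | 3 | E | eng | 3 | 4
After WHERE (3 rows):
books.score | books.price | books.yr | books.tag | parts.dept | parts.yr | parts.rank
9 | 60 | 3 | E | fin | 3 | 2
9 | 60 | 3 | E | mkt | 3 | 20
9 | 60 | 3 | E | eng | 3 | 4
After GROUP BY (3 rows):
parts.dept | max_rank
fin | 2
mkt | 20
eng | 4

== RESULT ==
parts.dept | max_rank
fin | 2
mkt | 20
eng | 4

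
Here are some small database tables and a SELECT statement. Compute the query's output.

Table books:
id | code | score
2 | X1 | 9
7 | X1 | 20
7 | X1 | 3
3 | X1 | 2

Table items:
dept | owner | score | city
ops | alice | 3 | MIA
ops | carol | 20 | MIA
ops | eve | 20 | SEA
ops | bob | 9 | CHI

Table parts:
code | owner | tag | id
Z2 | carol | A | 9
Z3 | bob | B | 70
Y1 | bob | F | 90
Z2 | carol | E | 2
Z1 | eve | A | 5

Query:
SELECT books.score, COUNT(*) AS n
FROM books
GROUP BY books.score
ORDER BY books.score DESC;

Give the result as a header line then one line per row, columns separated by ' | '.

After GROUP BY (4 rows):
books.score | n
9 | 1
20 | 1
3 | 1
2 | 1
After ORDER BY (4 rows):
books.score | n
20 | 1
9 | 1
3 | 1
2 | 1

== RESULT ==
books.score | n
20 | 1
9 | 1
3 | 1
2 | 1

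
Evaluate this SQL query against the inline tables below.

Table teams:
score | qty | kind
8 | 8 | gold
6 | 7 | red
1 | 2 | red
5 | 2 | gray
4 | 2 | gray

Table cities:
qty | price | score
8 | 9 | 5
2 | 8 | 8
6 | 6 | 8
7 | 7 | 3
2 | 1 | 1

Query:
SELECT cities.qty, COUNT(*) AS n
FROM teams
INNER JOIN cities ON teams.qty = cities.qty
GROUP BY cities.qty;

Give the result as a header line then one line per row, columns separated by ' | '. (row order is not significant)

After JOIN cities (8 rows):
teams.score | teams.qty | teams.kind | cities.qty | cities.price | cities.score
8 | 8 | gold | 8 | 9 | 5
6 | 7 | red | 7 | 7 | 3
1 | 2 | red | 2 | 8 | 8
1 | 2 | red | 2 | 1 | 1
5 | 2 | gray | 2 | 8 | 8
5 | 2 | gray | 2 | 1 | 1
4 | 2 | gray | 2 | 8 | 8
4 | 2 | gray | 2 | 1 | 1
After GROUP BY (3 rows):
cities.qty | n
8 | 1
7 | 1
2 | 6

== RESULT ==
cities.qty | n
8 | 1
7 | 1
2 | 6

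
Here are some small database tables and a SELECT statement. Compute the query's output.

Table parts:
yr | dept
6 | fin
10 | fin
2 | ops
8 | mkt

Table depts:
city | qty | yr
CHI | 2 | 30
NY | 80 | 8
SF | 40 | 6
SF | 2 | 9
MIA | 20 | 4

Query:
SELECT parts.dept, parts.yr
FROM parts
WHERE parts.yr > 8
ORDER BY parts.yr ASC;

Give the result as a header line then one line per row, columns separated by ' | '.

== RESULT ==
parts.dept | parts.yr
fin | 10

Derivation:
After WHERE (1 rows):
parts.yr | parts.dept
10 | fin
After SELECT (1 rows):
parts.dept | parts.yr
fin | 10
After ORDER BY (1 rows):
parts.dept | parts.yr
fin | 10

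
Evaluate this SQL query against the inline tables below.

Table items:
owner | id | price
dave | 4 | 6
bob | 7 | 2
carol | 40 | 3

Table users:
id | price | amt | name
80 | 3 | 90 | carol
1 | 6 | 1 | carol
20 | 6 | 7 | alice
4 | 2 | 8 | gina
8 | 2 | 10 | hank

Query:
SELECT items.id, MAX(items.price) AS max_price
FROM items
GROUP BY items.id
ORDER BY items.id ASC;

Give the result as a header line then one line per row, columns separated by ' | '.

== RESULT ==
items.id | max_price
4 | 6
7 | 2
40 | 3

Derivation:
After GROUP BY (3 rows):
items.id | max_price
4 | 6
7 | 2
40 | 3
After ORDER BY (3 rows):
items.id | max_price
4 | 6
7 | 2
40 | 3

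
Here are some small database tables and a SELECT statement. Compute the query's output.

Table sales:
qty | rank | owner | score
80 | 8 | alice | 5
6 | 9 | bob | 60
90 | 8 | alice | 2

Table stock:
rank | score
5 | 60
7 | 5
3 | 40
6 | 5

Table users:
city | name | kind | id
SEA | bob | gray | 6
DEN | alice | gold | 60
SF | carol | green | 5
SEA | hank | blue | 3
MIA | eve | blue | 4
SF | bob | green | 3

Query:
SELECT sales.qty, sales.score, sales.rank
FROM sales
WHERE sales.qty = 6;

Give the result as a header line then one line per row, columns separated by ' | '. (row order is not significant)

== RESULT ==
sales.qty | sales.score | sales.rank
6 | 60 | 9

Derivation:
After WHERE (1 rows):
sales.qty | sales.rank | sales.owner | sales.score
6 | 9 | bob | 60
After SELECT (1 rows):
sales.qty | sales.score | sales.rank
6 | 60 | 9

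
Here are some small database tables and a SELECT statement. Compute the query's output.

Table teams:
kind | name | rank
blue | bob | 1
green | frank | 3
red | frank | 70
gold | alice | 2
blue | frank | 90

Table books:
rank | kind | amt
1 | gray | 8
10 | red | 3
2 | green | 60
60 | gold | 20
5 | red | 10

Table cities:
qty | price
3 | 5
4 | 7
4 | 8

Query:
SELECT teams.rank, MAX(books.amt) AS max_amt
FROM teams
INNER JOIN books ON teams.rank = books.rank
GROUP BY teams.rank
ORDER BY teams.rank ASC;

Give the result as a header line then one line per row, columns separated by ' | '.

== RESULT ==
teams.rank | max_amt
1 | 8
2 | 60

Derivation:
After JOIN books (2 rows):
teams.kind | teams.name | teams.rank | books.rank | books.kind | books.amt
blue | bob | 1 | 1 | gray | 8
gold | alice | 2 | 2 | green | 60
After GROUP BY (2 rows):
teams.rank | max_amt
1 | 8
2 | 60
After ORDER BY (2 rows):
teams.rank | max_amt
1 | 8
2 | 60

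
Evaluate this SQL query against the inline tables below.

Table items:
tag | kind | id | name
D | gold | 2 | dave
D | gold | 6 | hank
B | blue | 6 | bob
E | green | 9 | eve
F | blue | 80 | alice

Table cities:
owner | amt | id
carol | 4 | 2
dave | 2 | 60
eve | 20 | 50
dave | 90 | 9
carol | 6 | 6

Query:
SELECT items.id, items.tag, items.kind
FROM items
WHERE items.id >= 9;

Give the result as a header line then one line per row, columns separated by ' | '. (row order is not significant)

After WHERE (2 rows):
items.tag | items.kind | items.id | items.name
E | green | 9 | eve
F | blue | 80 | alice
After SELECT (2 rows):
items.id | items.tag | items.kind
9 | E | green
80 | F | blue

== RESULT ==
items.id | items.tag | items.kind
9 | E | green
80 | F | blue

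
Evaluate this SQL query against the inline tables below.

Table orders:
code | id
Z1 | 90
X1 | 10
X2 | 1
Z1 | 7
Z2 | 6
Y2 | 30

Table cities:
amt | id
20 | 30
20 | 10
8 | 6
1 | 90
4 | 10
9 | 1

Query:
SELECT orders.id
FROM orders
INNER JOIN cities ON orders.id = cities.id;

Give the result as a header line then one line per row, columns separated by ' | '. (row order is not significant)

After JOIN cities (6 rows):
orders.code | orders.id | cities.amt | cities.id
Z1 | 90 | 1 | 90
X1 | 10 | 20 | 10
X1 | 10 | 4 | 10
X2 | 1 | 9 | 1
Z2 | 6 | 8 | 6
Y2 | 30 | 20 | 30
After SELECT (6 rows):
orders.id
90
10
10
1
6
30

== RESULT ==
orders.id
90
10
10
1
6
30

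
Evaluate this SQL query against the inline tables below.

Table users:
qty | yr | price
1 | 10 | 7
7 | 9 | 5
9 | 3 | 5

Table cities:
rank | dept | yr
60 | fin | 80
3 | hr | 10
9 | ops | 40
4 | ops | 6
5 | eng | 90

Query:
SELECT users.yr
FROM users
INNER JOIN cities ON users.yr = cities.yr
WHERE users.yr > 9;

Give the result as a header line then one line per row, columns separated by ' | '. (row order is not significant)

== RESULT ==
users.yr
10

Derivation:
After JOIN cities (1 rows):
users.qty | users.yr | users.price | cities.rank | cities.dept | cities.yr
1 | 10 | 7 | 3 | hr | 10
After WHERE (1 rows):
users.qty | users.yr | users.price | cities.rank | cities.dept | cities.yr
1 | 10 | 7 | 3 | hr | 10
After SELECT (1 rows):
users.yr
10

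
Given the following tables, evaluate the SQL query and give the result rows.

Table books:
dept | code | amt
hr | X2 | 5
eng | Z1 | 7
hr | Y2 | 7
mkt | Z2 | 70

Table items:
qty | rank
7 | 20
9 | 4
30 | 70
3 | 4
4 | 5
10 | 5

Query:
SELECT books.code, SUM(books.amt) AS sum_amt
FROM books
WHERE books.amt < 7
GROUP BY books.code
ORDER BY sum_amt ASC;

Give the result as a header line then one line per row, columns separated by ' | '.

== RESULT ==
books.code | sum_amt
X2 | 5

Derivation:
After WHERE (1 rows):
books.dept | books.code | books.amt
hr | X2 | 5
After GROUP BY (1 rows):
books.code | sum_amt
X2 | 5
After ORDER BY (1 rows):
books.code | sum_amt
X2 | 5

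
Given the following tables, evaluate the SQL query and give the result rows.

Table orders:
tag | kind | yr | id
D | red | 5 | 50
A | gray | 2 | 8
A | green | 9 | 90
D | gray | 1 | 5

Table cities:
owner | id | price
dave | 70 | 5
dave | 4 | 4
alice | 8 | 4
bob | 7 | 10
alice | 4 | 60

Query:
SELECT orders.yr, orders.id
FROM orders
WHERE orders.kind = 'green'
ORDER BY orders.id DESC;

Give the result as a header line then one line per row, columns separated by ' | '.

== RESULT ==
orders.yr | orders.id
9 | 90

Derivation:
After WHERE (1 rows):
orders.tag | orders.kind | orders.yr | orders.id
A | green | 9 | 90
After SELECT (1 rows):
orders.yr | orders.id
9 | 90
After ORDER BY (1 rows):
orders.yr | orders.id
9 | 90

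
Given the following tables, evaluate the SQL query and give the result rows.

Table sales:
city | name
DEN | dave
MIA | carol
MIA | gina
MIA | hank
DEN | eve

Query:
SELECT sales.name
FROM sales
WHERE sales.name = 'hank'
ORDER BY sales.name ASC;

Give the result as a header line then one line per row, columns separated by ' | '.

After WHERE (1 rows):
sales.city | sales.name
MIA | hank
After SELECT (1 rows):
sales.name
hank
After ORDER BY (1 rows):
sales.name
hank

== RESULT ==
sales.name
hank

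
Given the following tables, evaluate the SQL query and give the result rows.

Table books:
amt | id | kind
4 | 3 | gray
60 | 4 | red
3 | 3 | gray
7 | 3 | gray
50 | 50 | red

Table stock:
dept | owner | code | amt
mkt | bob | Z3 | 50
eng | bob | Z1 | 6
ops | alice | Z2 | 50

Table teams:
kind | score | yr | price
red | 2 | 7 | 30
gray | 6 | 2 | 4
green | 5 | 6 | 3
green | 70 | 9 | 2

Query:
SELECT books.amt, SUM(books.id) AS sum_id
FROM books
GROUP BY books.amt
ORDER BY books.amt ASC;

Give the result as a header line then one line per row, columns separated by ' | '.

== RESULT ==
books.amt | sum_id
3 | 3
4 | 3
7 | 3
50 | 50
60 | 4

Derivation:
After GROUP BY (5 rows):
books.amt | sum_id
4 | 3
60 | 4
3 | 3
7 | 3
50 | 50
After ORDER BY (5 rows):
books.amt | sum_id
3 | 3
4 | 3
7 | 3
50 | 50
60 | 4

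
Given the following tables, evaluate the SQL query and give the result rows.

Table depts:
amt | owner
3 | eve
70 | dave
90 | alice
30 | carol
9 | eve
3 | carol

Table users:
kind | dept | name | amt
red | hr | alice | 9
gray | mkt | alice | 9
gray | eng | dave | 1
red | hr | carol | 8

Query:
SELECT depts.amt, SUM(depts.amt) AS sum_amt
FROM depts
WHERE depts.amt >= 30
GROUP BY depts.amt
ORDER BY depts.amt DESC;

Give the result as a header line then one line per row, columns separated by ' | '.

== RESULT ==
depts.amt | sum_amt
90 | 90
70 | 70
30 | 30

Derivation:
After WHERE (3 rows):
depts.amt | depts.owner
70 | dave
90 | alice
30 | carol
After GROUP BY (3 rows):
depts.amt | sum_amt
70 | 70
90 | 90
30 | 30
After ORDER BY (3 rows):
depts.amt | sum_amt
90 | 90
70 | 70
30 | 30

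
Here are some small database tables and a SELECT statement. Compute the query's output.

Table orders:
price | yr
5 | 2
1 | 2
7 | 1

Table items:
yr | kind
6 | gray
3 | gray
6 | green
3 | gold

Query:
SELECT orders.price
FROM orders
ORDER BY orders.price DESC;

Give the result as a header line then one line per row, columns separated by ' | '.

After SELECT (3 rows):
orders.price
5
1
7
After ORDER BY (3 rows):
orders.price
7
5
1

== RESULT ==
orders.price
7
5
1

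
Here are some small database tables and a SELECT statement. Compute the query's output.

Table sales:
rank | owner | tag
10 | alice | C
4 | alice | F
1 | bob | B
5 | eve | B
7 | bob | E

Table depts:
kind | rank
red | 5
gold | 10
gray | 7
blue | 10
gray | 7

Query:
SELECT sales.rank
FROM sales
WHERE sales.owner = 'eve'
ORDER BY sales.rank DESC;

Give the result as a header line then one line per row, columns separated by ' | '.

== RESULT ==
sales.rank
5

Derivation:
After WHERE (1 rows):
sales.rank | sales.owner | sales.tag
5 | eve | B
After SELECT (1 rows):
sales.rank
5
After ORDER BY (1 rows):
sales.rank
5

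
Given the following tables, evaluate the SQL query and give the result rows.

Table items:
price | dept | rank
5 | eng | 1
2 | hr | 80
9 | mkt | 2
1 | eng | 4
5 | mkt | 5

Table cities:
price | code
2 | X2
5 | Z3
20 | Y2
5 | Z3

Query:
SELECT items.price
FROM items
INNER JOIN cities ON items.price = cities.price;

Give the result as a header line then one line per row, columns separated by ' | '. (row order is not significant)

After JOIN cities (5 rows):
items.price | items.dept | items.rank | cities.price | cities.code
5 | eng | 1 | 5 | Z3
5 | eng | 1 | 5 | Z3
2 | hr | 80 | 2 | X2
5 | mkt | 5 | 5 | Z3
5 | mkt | 5 | 5 | Z3
After SELECT (5 rows):
items.price
5
5
2
5
5

== RESULT ==
items.price
5
5
2
5
5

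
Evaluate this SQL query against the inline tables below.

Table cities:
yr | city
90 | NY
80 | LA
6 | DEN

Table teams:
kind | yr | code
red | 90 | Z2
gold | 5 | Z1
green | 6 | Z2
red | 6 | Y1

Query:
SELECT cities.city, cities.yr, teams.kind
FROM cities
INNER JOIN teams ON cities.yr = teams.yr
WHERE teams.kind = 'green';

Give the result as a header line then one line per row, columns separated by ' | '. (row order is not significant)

== RESULT ==
cities.city | cities.yr | teams.kind
DEN | 6 | green

Derivation:
After JOIN teams (3 rows):
cities.yr | cities.city | teams.kind | teams.yr | teams.code
90 | NY | red | 90 | Z2
6 | DEN | green | 6 | Z2
6 | DEN | red | 6 | Y1
After WHERE (1 rows):
cities.yr | cities.city | teams.kind | teams.yr | teams.code
6 | DEN | green | 6 | Z2
After SELECT (1 rows):
cities.city | cities.yr | teams.kind
DEN | 6 | green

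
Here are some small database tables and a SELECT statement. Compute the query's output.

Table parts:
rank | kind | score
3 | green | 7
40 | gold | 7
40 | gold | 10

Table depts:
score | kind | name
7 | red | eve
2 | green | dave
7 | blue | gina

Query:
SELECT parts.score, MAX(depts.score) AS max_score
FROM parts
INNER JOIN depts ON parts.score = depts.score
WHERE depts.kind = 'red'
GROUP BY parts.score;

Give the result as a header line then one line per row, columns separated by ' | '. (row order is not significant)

== RESULT ==
parts.score | max_score
7 | 7

Derivation:
After JOIN depts (4 rows):
parts.rank | parts.kind | parts.score | depts.score | depts.kind | depts.name
3 | green | 7 | 7 | red | eve
3 | green | 7 | 7 | blue | gina
40 | gold | 7 | 7 | red | eve
40 | gold | 7 | 7 | blue | gina
After WHERE (2 rows):
parts.rank | parts.kind | parts.score | depts.score | depts.kind | depts.name
3 | green | 7 | 7 | red | eve
40 | gold | 7 | 7 | red | eve
After GROUP BY (1 rows):
parts.score | max_score
7 | 7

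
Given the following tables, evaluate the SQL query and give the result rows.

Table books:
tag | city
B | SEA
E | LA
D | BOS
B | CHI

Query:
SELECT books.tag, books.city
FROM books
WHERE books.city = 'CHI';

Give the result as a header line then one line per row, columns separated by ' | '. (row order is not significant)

== RESULT ==
books.tag | books.city
B | CHI

Derivation:
After WHERE (1 rows):
books.tag | books.city
B | CHI
After SELECT (1 rows):
books.tag | books.city
B | CHI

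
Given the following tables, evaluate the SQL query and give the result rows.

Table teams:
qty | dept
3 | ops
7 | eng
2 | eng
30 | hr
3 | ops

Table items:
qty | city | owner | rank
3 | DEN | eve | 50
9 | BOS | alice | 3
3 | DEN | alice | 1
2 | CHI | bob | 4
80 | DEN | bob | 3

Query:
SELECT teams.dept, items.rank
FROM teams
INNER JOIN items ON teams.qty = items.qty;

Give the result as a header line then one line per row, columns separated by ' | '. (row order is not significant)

== RESULT ==
teams.dept | items.rank
ops | 50
ops | 1
eng | 4
ops | 50
ops | 1

Derivation:
After JOIN items (5 rows):
teams.qty | teams.dept | items.qty | items.city | items.owner | items.rank
3 | ops | 3 | DEN | eve | 50
3 | ops | 3 | DEN | alice | 1
2 | eng | 2 | CHI | bob | 4
3 | ops | 3 | DEN | eve | 50
3 | ops | 3 | DEN | alice | 1
After SELECT (5 rows):
teams.dept | items.rank
ops | 50
ops | 1
eng | 4
ops | 50
ops | 1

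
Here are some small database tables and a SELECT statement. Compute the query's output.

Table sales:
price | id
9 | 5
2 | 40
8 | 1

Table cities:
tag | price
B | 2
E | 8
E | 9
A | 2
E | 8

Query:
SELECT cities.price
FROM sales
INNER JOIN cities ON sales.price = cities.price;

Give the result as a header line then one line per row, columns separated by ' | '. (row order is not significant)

After JOIN cities (5 rows):
sales.price | sales.id | cities.tag | cities.price
9 | 5 | E | 9
2 | 40 | B | 2
2 | 40 | A | 2
8 | 1 | E | 8
8 | 1 | E | 8
After SELECT (5 rows):
cities.price
9
2
2
8
8

== RESULT ==
cities.price
9
2
2
8
8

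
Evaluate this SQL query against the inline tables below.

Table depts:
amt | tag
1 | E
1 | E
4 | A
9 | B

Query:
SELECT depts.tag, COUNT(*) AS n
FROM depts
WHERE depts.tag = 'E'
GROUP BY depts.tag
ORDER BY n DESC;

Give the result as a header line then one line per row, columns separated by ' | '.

== RESULT ==
depts.tag | n
E | 2

Derivation:
After WHERE (2 rows):
depts.amt | depts.tag
1 | E
1 | E
After GROUP BY (1 rows):
depts.tag | n
E | 2
After ORDER BY (1 rows):
depts.tag | n
E | 2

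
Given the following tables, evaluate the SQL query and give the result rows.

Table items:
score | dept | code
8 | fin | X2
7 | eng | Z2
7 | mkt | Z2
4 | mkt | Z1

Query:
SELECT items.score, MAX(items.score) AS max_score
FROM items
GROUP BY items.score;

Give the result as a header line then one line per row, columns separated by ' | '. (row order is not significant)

== RESULT ==
items.score | max_score
8 | 8
7 | 7
4 | 4

Derivation:
After GROUP BY (3 rows):
items.score | max_score
8 | 8
7 | 7
4 | 4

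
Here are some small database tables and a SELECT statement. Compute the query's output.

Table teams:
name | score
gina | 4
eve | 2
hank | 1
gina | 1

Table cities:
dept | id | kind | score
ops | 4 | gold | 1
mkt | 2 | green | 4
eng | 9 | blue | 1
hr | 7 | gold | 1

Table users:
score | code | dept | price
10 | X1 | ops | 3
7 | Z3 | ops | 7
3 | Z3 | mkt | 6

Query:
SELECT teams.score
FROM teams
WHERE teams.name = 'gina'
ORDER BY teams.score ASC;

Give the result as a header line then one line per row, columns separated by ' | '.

After WHERE (2 rows):
teams.name | teams.score
gina | 4
gina | 1
After SELECT (2 rows):
teams.score
4
1
After ORDER BY (2 rows):
teams.score
1
4

== RESULT ==
teams.score
1
4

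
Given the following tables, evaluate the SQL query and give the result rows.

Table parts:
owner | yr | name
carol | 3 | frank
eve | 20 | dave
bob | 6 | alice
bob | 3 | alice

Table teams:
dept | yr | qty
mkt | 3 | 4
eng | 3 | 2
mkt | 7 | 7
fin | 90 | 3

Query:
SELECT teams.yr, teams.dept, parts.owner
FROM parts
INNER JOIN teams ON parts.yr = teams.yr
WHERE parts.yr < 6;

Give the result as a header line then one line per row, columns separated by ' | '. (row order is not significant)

== RESULT ==
teams.yr | teams.dept | parts.owner
3 | mkt | carol
3 | eng | carol
3 | mkt | bob
3 | eng | bob

Derivation:
After JOIN teams (4 rows):
parts.owner | parts.yr | parts.name | teams.dept | teams.yr | teams.qty
carol | 3 | frank | mkt | 3 | 4
carol | 3 | frank | eng | 3 | 2
bob | 3 | alice | mkt | 3 | 4
bob | 3 | alice | eng | 3 | 2
After WHERE (4 rows):
parts.owner | parts.yr | parts.name | teams.dept | teams.yr | teams.qty
carol | 3 | frank | mkt | 3 | 4
carol | 3 | frank | eng | 3 | 2
bob | 3 | alice | mkt | 3 | 4
bob | 3 | alice | eng | 3 | 2
After SELECT (4 rows):
teams.yr | teams.dept | parts.owner
3 | mkt | carol
3 | eng | carol
3 | mkt | bob
3 | eng | bob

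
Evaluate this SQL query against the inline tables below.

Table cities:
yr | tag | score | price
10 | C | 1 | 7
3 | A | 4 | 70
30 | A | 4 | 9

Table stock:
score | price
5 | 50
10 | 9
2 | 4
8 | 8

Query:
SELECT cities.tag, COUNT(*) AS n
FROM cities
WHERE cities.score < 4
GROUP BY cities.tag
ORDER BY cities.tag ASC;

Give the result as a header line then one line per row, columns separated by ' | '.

After WHERE (1 rows):
cities.yr | cities.tag | cities.score | cities.price
10 | C | 1 | 7
After GROUP BY (1 rows):
cities.tag | n
C | 1
After ORDER BY (1 rows):
cities.tag | n
C | 1

== RESULT ==
cities.tag | n
C | 1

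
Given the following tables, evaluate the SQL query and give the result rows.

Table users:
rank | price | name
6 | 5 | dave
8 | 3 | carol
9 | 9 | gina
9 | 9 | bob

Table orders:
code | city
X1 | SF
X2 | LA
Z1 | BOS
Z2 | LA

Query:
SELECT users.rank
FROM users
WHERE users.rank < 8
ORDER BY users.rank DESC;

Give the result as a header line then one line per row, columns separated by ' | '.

== RESULT ==
users.rank
6

Derivation:
After WHERE (1 rows):
users.rank | users.price | users.name
6 | 5 | dave
After SELECT (1 rows):
users.rank
6
After ORDER BY (1 rows):
users.rank
6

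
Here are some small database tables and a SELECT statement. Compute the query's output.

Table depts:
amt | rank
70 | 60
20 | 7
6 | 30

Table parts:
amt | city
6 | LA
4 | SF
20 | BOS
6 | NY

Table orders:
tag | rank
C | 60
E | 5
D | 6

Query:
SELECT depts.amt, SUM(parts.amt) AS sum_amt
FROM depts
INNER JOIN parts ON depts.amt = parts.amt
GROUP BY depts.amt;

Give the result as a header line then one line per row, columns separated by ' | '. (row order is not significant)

After JOIN parts (3 rows):
depts.amt | depts.rank | parts.amt | parts.city
20 | 7 | 20 | BOS
6 | 30 | 6 | LA
6 | 30 | 6 | NY
After GROUP BY (2 rows):
depts.amt | sum_amt
20 | 20
6 | 12

== RESULT ==
depts.amt | sum_amt
20 | 20
6 | 12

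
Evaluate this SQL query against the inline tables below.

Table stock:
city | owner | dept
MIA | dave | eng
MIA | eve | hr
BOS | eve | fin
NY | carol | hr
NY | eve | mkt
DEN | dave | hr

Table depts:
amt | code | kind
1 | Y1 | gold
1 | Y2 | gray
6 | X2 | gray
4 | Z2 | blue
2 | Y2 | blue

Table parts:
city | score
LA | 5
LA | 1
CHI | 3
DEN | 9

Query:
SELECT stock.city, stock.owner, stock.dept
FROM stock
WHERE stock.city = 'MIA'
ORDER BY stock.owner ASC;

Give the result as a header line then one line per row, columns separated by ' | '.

== RESULT ==
stock.city | stock.owner | stock.dept
MIA | dave | eng
MIA | eve | hr

Derivation:
After WHERE (2 rows):
stock.city | stock.owner | stock.dept
MIA | dave | eng
MIA | eve | hr
After SELECT (2 rows):
stock.city | stock.owner | stock.dept
MIA | dave | eng
MIA | eve | hr
After ORDER BY (2 rows):
stock.city | stock.owner | stock.dept
MIA | dave | eng
MIA | eve | hr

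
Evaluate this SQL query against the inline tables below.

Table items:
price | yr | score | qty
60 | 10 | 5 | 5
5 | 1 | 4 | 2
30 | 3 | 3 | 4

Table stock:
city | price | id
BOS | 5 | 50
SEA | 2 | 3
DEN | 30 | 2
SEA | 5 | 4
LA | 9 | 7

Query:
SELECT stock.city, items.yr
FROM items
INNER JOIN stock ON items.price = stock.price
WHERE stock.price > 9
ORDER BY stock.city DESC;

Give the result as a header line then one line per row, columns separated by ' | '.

After JOIN stock (3 rows):
items.price | items.yr | items.score | items.qty | stock.city | stock.price | stock.id
5 | 1 | 4 | 2 | BOS | 5 | 50
5 | 1 | 4 | 2 | SEA | 5 | 4
30 | 3 | 3 | 4 | DEN | 30 | 2
After WHERE (1 rows):
items.price | items.yr | items.score | items.qty | stock.city | stock.price | stock.id
30 | 3 | 3 | 4 | DEN | 30 | 2
After SELECT (1 rows):
stock.city | items.yr
DEN | 3
After ORDER BY (1 rows):
stock.city | items.yr
DEN | 3

== RESULT ==
stock.city | items.yr
DEN | 3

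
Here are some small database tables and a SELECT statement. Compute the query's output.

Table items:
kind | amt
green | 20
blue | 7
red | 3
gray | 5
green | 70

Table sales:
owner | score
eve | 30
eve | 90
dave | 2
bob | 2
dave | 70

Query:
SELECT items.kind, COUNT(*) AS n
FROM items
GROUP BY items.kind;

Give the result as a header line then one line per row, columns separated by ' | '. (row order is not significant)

== RESULT ==
items.kind | n
green | 2
blue | 1
red | 1
gray | 1

Derivation:
After GROUP BY (4 rows):
items.kind | n
green | 2
blue | 1
red | 1
gray | 1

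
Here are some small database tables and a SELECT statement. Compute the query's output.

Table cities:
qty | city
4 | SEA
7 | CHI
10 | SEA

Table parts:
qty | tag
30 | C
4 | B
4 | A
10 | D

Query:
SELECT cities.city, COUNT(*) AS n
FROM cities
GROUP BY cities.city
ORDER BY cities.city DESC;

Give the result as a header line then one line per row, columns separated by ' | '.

After GROUP BY (2 rows):
cities.city | n
SEA | 2
CHI | 1
After ORDER BY (2 rows):
cities.city | n
SEA | 2
CHI | 1

== RESULT ==
cities.city | n
SEA | 2
CHI | 1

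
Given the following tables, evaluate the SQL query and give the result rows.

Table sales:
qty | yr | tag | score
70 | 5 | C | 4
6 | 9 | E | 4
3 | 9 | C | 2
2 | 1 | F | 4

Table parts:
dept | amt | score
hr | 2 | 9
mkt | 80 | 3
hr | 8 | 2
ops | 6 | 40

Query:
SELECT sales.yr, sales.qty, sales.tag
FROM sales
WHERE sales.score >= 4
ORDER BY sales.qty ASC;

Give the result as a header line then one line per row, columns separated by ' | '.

After WHERE (3 rows):
sales.qty | sales.yr | sales.tag | sales.score
70 | 5 | C | 4
6 | 9 | E | 4
2 | 1 | F | 4
After SELECT (3 rows):
sales.yr | sales.qty | sales.tag
5 | 70 | C
9 | 6 | E
1 | 2 | F
After ORDER BY (3 rows):
sales.yr | sales.qty | sales.tag
1 | 2 | F
9 | 6 | E
5 | 70 | C

== RESULT ==
sales.yr | sales.qty | sales.tag
1 | 2 | F
9 | 6 | E
5 | 70 | C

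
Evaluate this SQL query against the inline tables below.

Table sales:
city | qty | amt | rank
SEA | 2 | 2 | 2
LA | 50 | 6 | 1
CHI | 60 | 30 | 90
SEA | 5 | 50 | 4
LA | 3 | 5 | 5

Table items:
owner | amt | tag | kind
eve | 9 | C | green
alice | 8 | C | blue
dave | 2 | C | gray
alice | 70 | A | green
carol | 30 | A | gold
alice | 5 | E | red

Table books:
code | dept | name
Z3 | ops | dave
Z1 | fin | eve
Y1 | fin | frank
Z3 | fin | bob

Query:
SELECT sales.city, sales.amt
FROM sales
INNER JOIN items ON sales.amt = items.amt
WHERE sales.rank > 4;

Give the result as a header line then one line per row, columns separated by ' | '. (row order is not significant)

== RESULT ==
sales.city | sales.amt
CHI | 30
LA | 5

Derivation:
After JOIN items (3 rows):
sales.city | sales.qty | sales.amt | sales.rank | items.owner | items.amt | items.tag | items.kind
SEA | 2 | 2 | 2 | dave | 2 | C | gray
CHI | 60 | 30 | 90 | carol | 30 | A | gold
LA | 3 | 5 | 5 | alice | 5 | E | red
After WHERE (2 rows):
sales.city | sales.qty | sales.amt | sales.rank | items.owner | items.amt | items.tag | items.kind
CHI | 60 | 30 | 90 | carol | 30 | A | gold
LA | 3 | 5 | 5 | alice | 5 | E | red
After SELECT (2 rows):
sales.city | sales.amt
CHI | 30
LA | 5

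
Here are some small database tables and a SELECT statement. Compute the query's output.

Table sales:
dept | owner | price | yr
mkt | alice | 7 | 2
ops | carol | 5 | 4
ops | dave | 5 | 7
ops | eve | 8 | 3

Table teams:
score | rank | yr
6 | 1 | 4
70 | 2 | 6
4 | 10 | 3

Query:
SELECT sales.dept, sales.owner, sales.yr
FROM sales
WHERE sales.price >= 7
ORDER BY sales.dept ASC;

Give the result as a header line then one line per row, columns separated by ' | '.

After WHERE (2 rows):
sales.dept | sales.owner | sales.price | sales.yr
mkt | alice | 7 | 2
ops | eve | 8 | 3
After SELECT (2 rows):
sales.dept | sales.owner | sales.yr
mkt | alice | 2
ops | eve | 3
After ORDER BY (2 rows):
sales.dept | sales.owner | sales.yr
mkt | alice | 2
ops | eve | 3

== RESULT ==
sales.dept | sales.owner | sales.yr
mkt | alice | 2
ops | eve | 3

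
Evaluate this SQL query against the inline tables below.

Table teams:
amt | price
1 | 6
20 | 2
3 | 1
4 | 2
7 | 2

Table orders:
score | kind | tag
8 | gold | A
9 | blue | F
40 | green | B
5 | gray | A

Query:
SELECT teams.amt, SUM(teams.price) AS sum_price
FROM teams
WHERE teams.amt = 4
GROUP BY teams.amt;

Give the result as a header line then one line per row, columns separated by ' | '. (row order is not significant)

== RESULT ==
teams.amt | sum_price
4 | 2

Derivation:
After WHERE (1 rows):
teams.amt | teams.price
4 | 2
After GROUP BY (1 rows):
teams.amt | sum_price
4 | 2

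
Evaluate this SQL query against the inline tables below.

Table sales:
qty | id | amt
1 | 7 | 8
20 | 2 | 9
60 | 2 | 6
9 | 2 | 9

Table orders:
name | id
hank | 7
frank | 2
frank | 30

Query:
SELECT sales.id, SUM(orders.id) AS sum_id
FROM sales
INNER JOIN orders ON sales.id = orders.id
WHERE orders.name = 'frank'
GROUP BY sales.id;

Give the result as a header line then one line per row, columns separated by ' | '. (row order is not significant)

After JOIN orders (4 rows):
sales.qty | sales.id | sales.amt | orders.name | orders.id
1 | 7 | 8 | hank | 7
20 | 2 | 9 | frank | 2
60 | 2 | 6 | frank | 2
9 | 2 | 9 | frank | 2
After WHERE (3 rows):
sales.qty | sales.id | sales.amt | orders.name | orders.id
20 | 2 | 9 | frank | 2
60 | 2 | 6 | frank | 2
9 | 2 | 9 | frank | 2
After GROUP BY (1 rows):
sales.id | sum_id
2 | 6

== RESULT ==
sales.id | sum_id
2 | 6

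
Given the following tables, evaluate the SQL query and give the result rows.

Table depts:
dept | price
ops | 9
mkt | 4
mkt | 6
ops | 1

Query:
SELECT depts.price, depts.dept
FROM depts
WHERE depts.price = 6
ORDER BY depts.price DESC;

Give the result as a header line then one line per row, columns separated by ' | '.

== RESULT ==
depts.price | depts.dept
6 | mkt

Derivation:
After WHERE (1 rows):
depts.dept | depts.price
mkt | 6
After SELECT (1 rows):
depts.price | depts.dept
6 | mkt
After ORDER BY (1 rows):
depts.price | depts.dept
6 | mkt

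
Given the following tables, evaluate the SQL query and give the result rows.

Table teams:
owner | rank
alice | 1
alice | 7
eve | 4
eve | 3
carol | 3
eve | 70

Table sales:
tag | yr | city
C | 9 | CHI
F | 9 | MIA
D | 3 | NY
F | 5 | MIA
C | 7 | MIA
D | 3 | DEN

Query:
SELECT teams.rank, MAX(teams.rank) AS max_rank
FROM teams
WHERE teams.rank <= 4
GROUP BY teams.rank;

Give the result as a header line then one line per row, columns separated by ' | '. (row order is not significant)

After WHERE (4 rows):
teams.owner | teams.rank
alice | 1
eve | 4
eve | 3
carol | 3
After GROUP BY (3 rows):
teams.rank | max_rank
1 | 1
4 | 4
3 | 3

== RESULT ==
teams.rank | max_rank
1 | 1
4 | 4
3 | 3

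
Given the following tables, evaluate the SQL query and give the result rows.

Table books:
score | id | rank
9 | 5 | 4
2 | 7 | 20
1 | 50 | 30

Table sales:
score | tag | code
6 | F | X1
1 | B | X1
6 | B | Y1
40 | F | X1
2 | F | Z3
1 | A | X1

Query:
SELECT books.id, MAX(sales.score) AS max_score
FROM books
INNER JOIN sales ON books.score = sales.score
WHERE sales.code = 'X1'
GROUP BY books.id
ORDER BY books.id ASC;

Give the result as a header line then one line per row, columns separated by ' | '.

== RESULT ==
books.id | max_score
50 | 1

Derivation:
After JOIN sales (3 rows):
books.score | books.id | books.rank | sales.score | sales.tag | sales.code
2 | 7 | 20 | 2 | F | Z3
1 | 50 | 30 | 1 | B | X1
1 | 50 | 30 | 1 | A | X1
After WHERE (2 rows):
books.score | books.id | books.rank | sales.score | sales.tag | sales.code
1 | 50 | 30 | 1 | B | X1
1 | 50 | 30 | 1 | A | X1
After GROUP BY (1 rows):
books.id | max_score
50 | 1
After ORDER BY (1 rows):
books.id | max_score
50 | 1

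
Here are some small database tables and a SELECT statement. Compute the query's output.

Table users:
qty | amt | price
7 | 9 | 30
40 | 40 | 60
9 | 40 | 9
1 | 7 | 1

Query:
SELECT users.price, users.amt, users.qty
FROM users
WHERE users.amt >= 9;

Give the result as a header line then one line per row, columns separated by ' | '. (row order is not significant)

After WHERE (3 rows):
users.qty | users.amt | users.price
7 | 9 | 30
40 | 40 | 60
9 | 40 | 9
After SELECT (3 rows):
users.price | users.amt | users.qty
30 | 9 | 7
60 | 40 | 40
9 | 40 | 9

== RESULT ==
users.price | users.amt | users.qty
30 | 9 | 7
60 | 40 | 40
9 | 40 | 9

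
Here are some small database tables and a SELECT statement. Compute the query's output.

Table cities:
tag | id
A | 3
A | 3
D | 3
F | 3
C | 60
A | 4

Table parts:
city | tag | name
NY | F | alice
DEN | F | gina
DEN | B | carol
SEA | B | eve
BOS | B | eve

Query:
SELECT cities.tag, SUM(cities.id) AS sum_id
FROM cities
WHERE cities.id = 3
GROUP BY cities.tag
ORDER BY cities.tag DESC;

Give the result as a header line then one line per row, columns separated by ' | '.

== RESULT ==
cities.tag | sum_id
F | 3
D | 3
A | 6

Derivation:
After WHERE (4 rows):
cities.tag | cities.id
A | 3
A | 3
D | 3
F | 3
After GROUP BY (3 rows):
cities.tag | sum_id
A | 6
D | 3
F | 3
After ORDER BY (3 rows):
cities.tag | sum_id
F | 3
D | 3
A | 6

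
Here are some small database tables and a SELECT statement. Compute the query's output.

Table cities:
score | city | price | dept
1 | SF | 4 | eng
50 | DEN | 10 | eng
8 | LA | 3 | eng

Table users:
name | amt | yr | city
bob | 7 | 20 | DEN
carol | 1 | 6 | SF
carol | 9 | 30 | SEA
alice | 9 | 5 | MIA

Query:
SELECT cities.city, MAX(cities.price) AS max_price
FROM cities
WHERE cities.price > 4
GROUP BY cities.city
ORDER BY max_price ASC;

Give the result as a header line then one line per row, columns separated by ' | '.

After WHERE (1 rows):
cities.score | cities.city | cities.price | cities.dept
50 | DEN | 10 | eng
After GROUP BY (1 rows):
cities.city | max_price
DEN | 10
After ORDER BY (1 rows):
cities.city | max_price
DEN | 10

== RESULT ==
cities.city | max_price
DEN | 10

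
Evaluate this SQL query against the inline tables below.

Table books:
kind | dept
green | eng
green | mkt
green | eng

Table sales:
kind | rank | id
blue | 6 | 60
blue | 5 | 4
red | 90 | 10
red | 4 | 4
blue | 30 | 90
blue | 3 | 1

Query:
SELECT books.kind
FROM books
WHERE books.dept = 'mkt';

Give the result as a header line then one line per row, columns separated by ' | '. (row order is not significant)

== RESULT ==
books.kind
green

Derivation:
After WHERE (1 rows):
books.kind | books.dept
green | mkt
After SELECT (1 rows):
books.kind
green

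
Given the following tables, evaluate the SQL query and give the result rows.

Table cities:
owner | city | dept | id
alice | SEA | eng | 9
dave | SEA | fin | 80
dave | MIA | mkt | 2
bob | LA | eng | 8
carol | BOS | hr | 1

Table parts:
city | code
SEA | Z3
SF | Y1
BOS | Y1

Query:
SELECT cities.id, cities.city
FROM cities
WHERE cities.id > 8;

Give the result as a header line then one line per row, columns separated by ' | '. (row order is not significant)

== RESULT ==
cities.id | cities.city
9 | SEA
80 | SEA

Derivation:
After WHERE (2 rows):
cities.owner | cities.city | cities.dept | cities.id
alice | SEA | eng | 9
dave | SEA | fin | 80
After SELECT (2 rows):
cities.id | cities.city
9 | SEA
80 | SEA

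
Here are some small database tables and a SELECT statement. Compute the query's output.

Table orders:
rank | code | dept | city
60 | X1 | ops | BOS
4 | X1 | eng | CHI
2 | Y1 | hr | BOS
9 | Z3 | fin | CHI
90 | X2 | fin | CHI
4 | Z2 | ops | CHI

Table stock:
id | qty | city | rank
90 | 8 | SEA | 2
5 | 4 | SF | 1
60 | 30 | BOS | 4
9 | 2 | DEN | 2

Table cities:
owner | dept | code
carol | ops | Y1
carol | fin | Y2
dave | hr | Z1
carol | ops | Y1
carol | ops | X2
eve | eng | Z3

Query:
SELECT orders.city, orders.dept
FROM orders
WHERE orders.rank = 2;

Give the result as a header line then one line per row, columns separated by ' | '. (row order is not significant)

== RESULT ==
orders.city | orders.dept
BOS | hr

Derivation:
After WHERE (1 rows):
orders.rank | orders.code | orders.dept | orders.city
2 | Y1 | hr | BOS
After SELECT (1 rows):
orders.city | orders.dept
BOS | hr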